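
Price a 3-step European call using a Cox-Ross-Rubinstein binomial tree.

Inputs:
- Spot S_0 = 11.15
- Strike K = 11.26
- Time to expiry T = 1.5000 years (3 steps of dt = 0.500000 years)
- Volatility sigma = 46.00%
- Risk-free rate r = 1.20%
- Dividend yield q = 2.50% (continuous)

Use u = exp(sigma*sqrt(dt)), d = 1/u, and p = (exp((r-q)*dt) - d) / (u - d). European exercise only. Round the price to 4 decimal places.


dt = T/N = 0.500000
u = exp(sigma*sqrt(dt)) = 1.384403; d = 1/u = 0.722333
p = (exp((r-q)*dt) - d) / (u - d) = 0.409606
Discount per step: exp(-r*dt) = 0.994018
Stock lattice S(k, i) with i counting down-moves:
  k=0: S(0,0) = 11.1500
  k=1: S(1,0) = 15.4361; S(1,1) = 8.0540
  k=2: S(2,0) = 21.3698; S(2,1) = 11.1500; S(2,2) = 5.8177
  k=3: S(3,0) = 29.5844; S(3,1) = 15.4361; S(3,2) = 8.0540; S(3,3) = 4.2023
Terminal payoffs V(N, i) = max(S_T - K, 0):
  V(3,0) = 18.324390; V(3,1) = 4.176095; V(3,2) = 0.000000; V(3,3) = 0.000000
Backward induction: V(k, i) = exp(-r*dt) * [p * V(k+1, i) + (1-p) * V(k+1, i+1)].
  V(2,0) = exp(-r*dt) * [p*18.324390 + (1-p)*4.176095] = 9.911677
  V(2,1) = exp(-r*dt) * [p*4.176095 + (1-p)*0.000000] = 1.700322
  V(2,2) = exp(-r*dt) * [p*0.000000 + (1-p)*0.000000] = 0.000000
  V(1,0) = exp(-r*dt) * [p*9.911677 + (1-p)*1.700322] = 5.033454
  V(1,1) = exp(-r*dt) * [p*1.700322 + (1-p)*0.000000] = 0.692297
  V(0,0) = exp(-r*dt) * [p*5.033454 + (1-p)*0.692297] = 2.455683

Answer: Price = V(0,0) = 2.4557


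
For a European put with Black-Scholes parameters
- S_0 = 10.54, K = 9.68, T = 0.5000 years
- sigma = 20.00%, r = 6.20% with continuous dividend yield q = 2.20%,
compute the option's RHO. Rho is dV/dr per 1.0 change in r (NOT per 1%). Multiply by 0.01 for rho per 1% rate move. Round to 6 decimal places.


d1 = 0.8139905095; d2 = 0.6725691533
phi(d1) = 0.2864392498; exp(-qT) = 0.9890602788; exp(-rT) = 0.9694755731
N(-d2) = 0.2506107158
Rho = -K*T*exp(-rT)*N(-d2) = -9.6800 * 0.5000 * 0.9694755731 * 0.2506107158 = -1.175931

Answer: Rho = -1.175931


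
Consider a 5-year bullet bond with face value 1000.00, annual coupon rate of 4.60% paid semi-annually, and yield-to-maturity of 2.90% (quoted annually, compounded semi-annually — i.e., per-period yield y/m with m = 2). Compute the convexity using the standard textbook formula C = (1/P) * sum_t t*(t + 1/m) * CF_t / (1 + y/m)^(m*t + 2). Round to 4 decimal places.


Answer: Convexity = 23.4905

Derivation:
Coupon per period c = face * coupon_rate / m = 23.000000
Periods per year m = 2; per-period yield y/m = 0.014500
Number of cashflows N = 10
Cashflows (t years, CF_t, discount factor 1/(1+y/m)^(m*t), PV):
  t = 0.5000: CF_t = 23.000000, DF = 0.985707, PV = 22.671267
  t = 1.0000: CF_t = 23.000000, DF = 0.971619, PV = 22.347232
  t = 1.5000: CF_t = 23.000000, DF = 0.957732, PV = 22.027828
  t = 2.0000: CF_t = 23.000000, DF = 0.944043, PV = 21.712990
  t = 2.5000: CF_t = 23.000000, DF = 0.930550, PV = 21.402651
  t = 3.0000: CF_t = 23.000000, DF = 0.917250, PV = 21.096749
  t = 3.5000: CF_t = 23.000000, DF = 0.904140, PV = 20.795218
  t = 4.0000: CF_t = 23.000000, DF = 0.891217, PV = 20.497997
  t = 4.5000: CF_t = 23.000000, DF = 0.878479, PV = 20.205024
  t = 5.0000: CF_t = 1023.000000, DF = 0.865923, PV = 885.839660
Price P = sum_t PV_t = 1078.596615
Convexity numerator sum_t t*(t + 1/m) * CF_t / (1+y/m)^(m*t + 2):
  t = 0.5000: term = 11.013914
  t = 1.0000: term = 32.569485
  t = 1.5000: term = 64.207954
  t = 2.0000: term = 105.483743
  t = 2.5000: term = 155.964135
  t = 3.0000: term = 215.228968
  t = 3.5000: term = 282.870338
  t = 4.0000: term = 358.492296
  t = 4.5000: term = 441.710567
  t = 5.0000: term = 23669.207180
Convexity = (1/P) * sum = 25336.748581 / 1078.596615 = 23.490477


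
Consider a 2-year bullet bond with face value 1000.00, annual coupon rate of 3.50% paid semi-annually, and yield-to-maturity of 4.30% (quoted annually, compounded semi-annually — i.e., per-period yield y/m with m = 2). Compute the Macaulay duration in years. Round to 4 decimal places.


Answer: Macaulay duration = 1.9485 years

Derivation:
Coupon per period c = face * coupon_rate / m = 17.500000
Periods per year m = 2; per-period yield y/m = 0.021500
Number of cashflows N = 4
Cashflows (t years, CF_t, discount factor 1/(1+y/m)^(m*t), PV):
  t = 0.5000: CF_t = 17.500000, DF = 0.978953, PV = 17.131669
  t = 1.0000: CF_t = 17.500000, DF = 0.958348, PV = 16.771091
  t = 1.5000: CF_t = 17.500000, DF = 0.938177, PV = 16.418101
  t = 2.0000: CF_t = 1017.500000, DF = 0.918431, PV = 934.503504
Price P = sum_t PV_t = 984.824365
Macaulay numerator sum_t t * PV_t:
  t * PV_t at t = 0.5000: 8.565835
  t * PV_t at t = 1.0000: 16.771091
  t * PV_t at t = 1.5000: 24.627152
  t * PV_t at t = 2.0000: 1869.007007
Macaulay duration D = (sum_t t * PV_t) / P = 1918.971085 / 984.824365 = 1.948541


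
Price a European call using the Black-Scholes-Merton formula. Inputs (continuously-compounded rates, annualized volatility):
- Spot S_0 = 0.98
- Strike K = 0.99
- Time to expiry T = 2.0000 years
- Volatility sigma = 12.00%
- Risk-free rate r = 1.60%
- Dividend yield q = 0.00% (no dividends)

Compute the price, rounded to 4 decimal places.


Answer: Price = 0.0767

Derivation:
d1 = (ln(S/K) + (r - q + 0.5*sigma^2) * T) / (sigma * sqrt(T)) = 0.21359120
d2 = d1 - sigma * sqrt(T) = 0.04388557
exp(-rT) = 0.96850658; exp(-qT) = 1.00000000
C = S_0 * exp(-qT) * N(d1) - K * exp(-rT) * N(d2)
N(d1) = 0.58456707; N(d2) = 0.51750219
C = 0.9800 * 1.00000000 * 0.58456707 - 0.9900 * 0.96850658 * 0.51750219 = 0.0767


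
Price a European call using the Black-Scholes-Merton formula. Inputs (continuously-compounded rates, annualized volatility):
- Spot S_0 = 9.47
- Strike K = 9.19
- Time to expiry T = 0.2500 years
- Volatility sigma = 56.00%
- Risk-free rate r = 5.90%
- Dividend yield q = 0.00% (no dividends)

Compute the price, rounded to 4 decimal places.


d1 = (ln(S/K) + (r - q + 0.5*sigma^2) * T) / (sigma * sqrt(T)) = 0.29986775
d2 = d1 - sigma * sqrt(T) = 0.01986775
exp(-rT) = 0.98535825; exp(-qT) = 1.00000000
C = S_0 * exp(-qT) * N(d1) - K * exp(-rT) * N(d2)
N(d1) = 0.61786098; N(d2) = 0.50792557
C = 9.4700 * 1.00000000 * 0.61786098 - 9.1900 * 0.98535825 * 0.50792557 = 1.2517

Answer: Price = 1.2517


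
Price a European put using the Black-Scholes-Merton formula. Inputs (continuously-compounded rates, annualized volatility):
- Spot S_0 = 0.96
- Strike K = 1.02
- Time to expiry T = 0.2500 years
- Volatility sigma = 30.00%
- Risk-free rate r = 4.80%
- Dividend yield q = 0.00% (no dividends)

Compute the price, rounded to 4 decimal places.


d1 = (ln(S/K) + (r - q + 0.5*sigma^2) * T) / (sigma * sqrt(T)) = -0.24916415
d2 = d1 - sigma * sqrt(T) = -0.39916415
exp(-rT) = 0.98807171; exp(-qT) = 1.00000000
P = K * exp(-rT) * N(-d2) - S_0 * exp(-qT) * N(-d1)
N(-d1) = 0.59838309; N(-d2) = 0.65511387
P = 1.0200 * 0.98807171 * 0.65511387 - 0.9600 * 1.00000000 * 0.59838309 = 0.0858

Answer: Price = 0.0858


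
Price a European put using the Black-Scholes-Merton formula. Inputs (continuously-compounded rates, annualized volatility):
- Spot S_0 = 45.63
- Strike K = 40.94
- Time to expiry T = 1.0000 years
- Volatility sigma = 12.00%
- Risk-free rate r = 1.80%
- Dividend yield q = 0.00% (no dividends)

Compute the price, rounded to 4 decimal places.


d1 = (ln(S/K) + (r - q + 0.5*sigma^2) * T) / (sigma * sqrt(T)) = 1.11381512
d2 = d1 - sigma * sqrt(T) = 0.99381512
exp(-rT) = 0.98216103; exp(-qT) = 1.00000000
P = K * exp(-rT) * N(-d2) - S_0 * exp(-qT) * N(-d1)
N(-d1) = 0.13267925; N(-d2) = 0.16015644
P = 40.9400 * 0.98216103 * 0.16015644 - 45.6300 * 1.00000000 * 0.13267925 = 0.3857

Answer: Price = 0.3857


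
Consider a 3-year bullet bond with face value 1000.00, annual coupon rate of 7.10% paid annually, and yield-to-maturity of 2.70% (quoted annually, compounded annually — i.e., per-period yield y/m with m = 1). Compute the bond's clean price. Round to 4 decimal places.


Coupon per period c = face * coupon_rate / m = 71.000000
Periods per year m = 1; per-period yield y/m = 0.027000
Number of cashflows N = 3
Cashflows (t years, CF_t, discount factor 1/(1+y/m)^(m*t), PV):
  t = 1.0000: CF_t = 71.000000, DF = 0.973710, PV = 69.133398
  t = 2.0000: CF_t = 71.000000, DF = 0.948111, PV = 67.315870
  t = 3.0000: CF_t = 1071.000000, DF = 0.923185, PV = 988.730975
Price P = sum_t PV_t = 1125.180243

Answer: Price = 1125.1802


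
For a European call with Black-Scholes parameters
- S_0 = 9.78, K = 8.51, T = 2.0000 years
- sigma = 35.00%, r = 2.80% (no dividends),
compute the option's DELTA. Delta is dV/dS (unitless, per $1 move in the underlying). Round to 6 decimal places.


Answer: Delta = 0.739448

Derivation:
d1 = 0.6416439293; d2 = 0.1466691825
phi(d1) = 0.3247200024; exp(-qT) = 1.0000000000; exp(-rT) = 0.9455391359
N(d1) = 0.7394477984
Delta = exp(-qT) * N(d1) = 1.0000000000 * 0.7394477984 = 0.739448


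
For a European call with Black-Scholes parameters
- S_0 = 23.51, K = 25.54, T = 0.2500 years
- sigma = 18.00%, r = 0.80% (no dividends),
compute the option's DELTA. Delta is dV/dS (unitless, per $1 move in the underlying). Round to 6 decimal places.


Answer: Delta = 0.196830

Derivation:
d1 = -0.8529998672; d2 = -0.9429998672
phi(d1) = 0.2772757114; exp(-qT) = 1.0000000000; exp(-rT) = 0.9980019987
N(d1) = 0.1968296889
Delta = exp(-qT) * N(d1) = 1.0000000000 * 0.1968296889 = 0.196830


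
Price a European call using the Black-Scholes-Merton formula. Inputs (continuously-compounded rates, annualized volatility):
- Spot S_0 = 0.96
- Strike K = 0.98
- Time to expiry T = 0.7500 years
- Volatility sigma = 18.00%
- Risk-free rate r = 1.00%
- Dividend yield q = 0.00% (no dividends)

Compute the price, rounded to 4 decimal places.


Answer: Price = 0.0539

Derivation:
d1 = (ln(S/K) + (r - q + 0.5*sigma^2) * T) / (sigma * sqrt(T)) = -0.00621798
d2 = d1 - sigma * sqrt(T) = -0.16210255
exp(-rT) = 0.99252805; exp(-qT) = 1.00000000
C = S_0 * exp(-qT) * N(d1) - K * exp(-rT) * N(d2)
N(d1) = 0.49751940; N(d2) = 0.43561255
C = 0.9600 * 1.00000000 * 0.49751940 - 0.9800 * 0.99252805 * 0.43561255 = 0.0539


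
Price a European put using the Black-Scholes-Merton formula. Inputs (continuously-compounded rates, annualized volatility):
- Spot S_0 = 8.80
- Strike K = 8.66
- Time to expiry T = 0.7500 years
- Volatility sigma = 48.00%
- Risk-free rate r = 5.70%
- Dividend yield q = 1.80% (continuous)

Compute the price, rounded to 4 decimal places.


d1 = (ln(S/K) + (r - q + 0.5*sigma^2) * T) / (sigma * sqrt(T)) = 0.31678968
d2 = d1 - sigma * sqrt(T) = -0.09890251
exp(-rT) = 0.95815090; exp(-qT) = 0.98659072
P = K * exp(-rT) * N(-d2) - S_0 * exp(-qT) * N(-d1)
N(-d1) = 0.37570160; N(-d2) = 0.53939216
P = 8.6600 * 0.95815090 * 0.53939216 - 8.8000 * 0.98659072 * 0.37570160 = 1.2138

Answer: Price = 1.2138


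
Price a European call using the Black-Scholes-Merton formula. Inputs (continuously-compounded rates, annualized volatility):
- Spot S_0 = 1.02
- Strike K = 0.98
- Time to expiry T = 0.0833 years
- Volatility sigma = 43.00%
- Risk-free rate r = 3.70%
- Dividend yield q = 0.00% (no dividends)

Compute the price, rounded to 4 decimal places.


d1 = (ln(S/K) + (r - q + 0.5*sigma^2) * T) / (sigma * sqrt(T)) = 0.40923672
d2 = d1 - sigma * sqrt(T) = 0.28513124
exp(-rT) = 0.99692264; exp(-qT) = 1.00000000
C = S_0 * exp(-qT) * N(d1) - K * exp(-rT) * N(d2)
N(d1) = 0.65881703; N(d2) = 0.61222820
C = 1.0200 * 1.00000000 * 0.65881703 - 0.9800 * 0.99692264 * 0.61222820 = 0.0739

Answer: Price = 0.0739


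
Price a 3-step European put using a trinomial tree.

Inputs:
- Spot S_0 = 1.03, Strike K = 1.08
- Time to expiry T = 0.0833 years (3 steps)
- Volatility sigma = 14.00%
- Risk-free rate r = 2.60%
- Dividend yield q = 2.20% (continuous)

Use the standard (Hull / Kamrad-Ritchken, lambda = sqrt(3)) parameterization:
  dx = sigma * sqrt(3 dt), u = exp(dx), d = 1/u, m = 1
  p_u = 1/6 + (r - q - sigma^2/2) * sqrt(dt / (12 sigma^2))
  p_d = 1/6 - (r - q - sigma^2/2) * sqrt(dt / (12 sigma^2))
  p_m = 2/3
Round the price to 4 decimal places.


dt = T/N = 0.027767; dx = sigma*sqrt(3*dt) = 0.040406
u = exp(dx) = 1.041234; d = 1/u = 0.960399
p_u = 0.164674, p_m = 0.666667, p_d = 0.168660
Discount per step: exp(-r*dt) = 0.999278
Stock lattice S(k, j) with j the centered position index:
  k=0: S(0,+0) = 1.0300
  k=1: S(1,-1) = 0.9892; S(1,+0) = 1.0300; S(1,+1) = 1.0725
  k=2: S(2,-2) = 0.9500; S(2,-1) = 0.9892; S(2,+0) = 1.0300; S(2,+1) = 1.0725; S(2,+2) = 1.1167
  k=3: S(3,-3) = 0.9124; S(3,-2) = 0.9500; S(3,-1) = 0.9892; S(3,+0) = 1.0300; S(3,+1) = 1.0725; S(3,+2) = 1.1167; S(3,+3) = 1.1627
Terminal payoffs V(N, j) = max(K - S_T, 0):
  V(3,-3) = 0.167585; V(3,-2) = 0.129963; V(3,-1) = 0.090789; V(3,+0) = 0.050000; V(3,+1) = 0.007529; V(3,+2) = 0.000000; V(3,+3) = 0.000000
Backward induction: V(k, j) = exp(-r*dt) * [p_u * V(k+1, j+1) + p_m * V(k+1, j) + p_d * V(k+1, j-1)]
  V(2,-2) = exp(-r*dt) * [p_u*0.090789 + p_m*0.129963 + p_d*0.167585] = 0.129764
  V(2,-1) = exp(-r*dt) * [p_u*0.050000 + p_m*0.090789 + p_d*0.129963] = 0.090614
  V(2,+0) = exp(-r*dt) * [p_u*0.007529 + p_m*0.050000 + p_d*0.090789] = 0.049850
  V(2,+1) = exp(-r*dt) * [p_u*0.000000 + p_m*0.007529 + p_d*0.050000] = 0.013443
  V(2,+2) = exp(-r*dt) * [p_u*0.000000 + p_m*0.000000 + p_d*0.007529] = 0.001269
  V(1,-1) = exp(-r*dt) * [p_u*0.049850 + p_m*0.090614 + p_d*0.129764] = 0.090439
  V(1,+0) = exp(-r*dt) * [p_u*0.013443 + p_m*0.049850 + p_d*0.090614] = 0.050693
  V(1,+1) = exp(-r*dt) * [p_u*0.001269 + p_m*0.013443 + p_d*0.049850] = 0.017566
  V(0,+0) = exp(-r*dt) * [p_u*0.017566 + p_m*0.050693 + p_d*0.090439] = 0.051904

Answer: Price = V(0,0) = 0.0519


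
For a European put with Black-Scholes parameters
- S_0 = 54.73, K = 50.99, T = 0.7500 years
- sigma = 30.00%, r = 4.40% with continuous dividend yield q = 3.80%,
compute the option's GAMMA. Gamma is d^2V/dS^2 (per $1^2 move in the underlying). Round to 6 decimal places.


d1 = 0.4196661730; d2 = 0.1598585519
phi(d1) = 0.3653138684; exp(-qT) = 0.9719022941; exp(-rT) = 0.9675385596
Gamma = exp(-qT) * phi(d1) / (S * sigma * sqrt(T)) = 0.9719022941 * 0.3653138684 / (54.7300 * 0.3000 * 0.8660254038) = 0.024970

Answer: Gamma = 0.024970


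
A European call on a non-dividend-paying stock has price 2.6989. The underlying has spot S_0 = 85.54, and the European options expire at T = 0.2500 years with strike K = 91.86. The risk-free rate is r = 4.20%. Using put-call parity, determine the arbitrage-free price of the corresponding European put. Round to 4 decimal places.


Put-call parity: C - P = S_0 * exp(-qT) - K * exp(-rT).
S_0 * exp(-qT) = 85.5400 * 1.00000000 = 85.54000000
K * exp(-rT) = 91.8600 * 0.98955493 = 90.90051611
P = C - S*exp(-qT) + K*exp(-rT)
P = 2.6989 - 85.54000000 + 90.90051611 = 8.0594

Answer: Put price = 8.0594


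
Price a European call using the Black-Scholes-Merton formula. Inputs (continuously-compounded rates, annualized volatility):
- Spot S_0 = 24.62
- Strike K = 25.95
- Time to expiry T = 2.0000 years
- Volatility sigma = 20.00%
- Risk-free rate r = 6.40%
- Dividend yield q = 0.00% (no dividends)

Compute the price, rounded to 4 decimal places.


Answer: Price = 3.6557

Derivation:
d1 = (ln(S/K) + (r - q + 0.5*sigma^2) * T) / (sigma * sqrt(T)) = 0.40795646
d2 = d1 - sigma * sqrt(T) = 0.12511375
exp(-rT) = 0.87985338; exp(-qT) = 1.00000000
C = S_0 * exp(-qT) * N(d1) - K * exp(-rT) * N(d2)
N(d1) = 0.65834718; N(d2) = 0.54978325
C = 24.6200 * 1.00000000 * 0.65834718 - 25.9500 * 0.87985338 * 0.54978325 = 3.6557


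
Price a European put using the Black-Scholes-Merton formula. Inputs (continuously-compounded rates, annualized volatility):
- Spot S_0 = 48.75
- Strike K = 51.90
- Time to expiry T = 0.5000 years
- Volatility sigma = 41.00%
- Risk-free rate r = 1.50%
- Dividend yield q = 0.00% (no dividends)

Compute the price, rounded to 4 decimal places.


Answer: Price = 7.2623

Derivation:
d1 = (ln(S/K) + (r - q + 0.5*sigma^2) * T) / (sigma * sqrt(T)) = -0.04514650
d2 = d1 - sigma * sqrt(T) = -0.33506028
exp(-rT) = 0.99252805; exp(-qT) = 1.00000000
P = K * exp(-rT) * N(-d2) - S_0 * exp(-qT) * N(-d1)
N(-d1) = 0.51800473; N(-d2) = 0.63121019
P = 51.9000 * 0.99252805 * 0.63121019 - 48.7500 * 1.00000000 * 0.51800473 = 7.2623


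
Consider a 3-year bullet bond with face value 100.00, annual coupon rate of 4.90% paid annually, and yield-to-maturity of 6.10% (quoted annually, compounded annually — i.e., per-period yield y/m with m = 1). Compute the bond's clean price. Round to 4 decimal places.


Coupon per period c = face * coupon_rate / m = 4.900000
Periods per year m = 1; per-period yield y/m = 0.061000
Number of cashflows N = 3
Cashflows (t years, CF_t, discount factor 1/(1+y/m)^(m*t), PV):
  t = 1.0000: CF_t = 4.900000, DF = 0.942507, PV = 4.618285
  t = 2.0000: CF_t = 4.900000, DF = 0.888320, PV = 4.352766
  t = 3.0000: CF_t = 104.900000, DF = 0.837247, PV = 87.827261
Price P = sum_t PV_t = 96.798311

Answer: Price = 96.7983


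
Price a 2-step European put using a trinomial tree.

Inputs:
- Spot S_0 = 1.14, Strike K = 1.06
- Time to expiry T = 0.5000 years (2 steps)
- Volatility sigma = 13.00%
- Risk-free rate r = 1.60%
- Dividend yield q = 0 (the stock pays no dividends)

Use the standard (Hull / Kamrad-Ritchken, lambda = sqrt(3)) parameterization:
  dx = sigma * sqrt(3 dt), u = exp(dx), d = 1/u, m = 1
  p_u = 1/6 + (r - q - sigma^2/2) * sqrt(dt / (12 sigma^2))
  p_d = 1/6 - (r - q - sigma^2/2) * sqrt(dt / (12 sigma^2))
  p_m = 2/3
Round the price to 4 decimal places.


Answer: Price = V(0,0) = 0.0124

Derivation:
dt = T/N = 0.250000; dx = sigma*sqrt(3*dt) = 0.112583
u = exp(dx) = 1.119165; d = 1/u = 0.893523
p_u = 0.175049, p_m = 0.666667, p_d = 0.158284
Discount per step: exp(-r*dt) = 0.996008
Stock lattice S(k, j) with j the centered position index:
  k=0: S(0,+0) = 1.1400
  k=1: S(1,-1) = 1.0186; S(1,+0) = 1.1400; S(1,+1) = 1.2758
  k=2: S(2,-2) = 0.9102; S(2,-1) = 1.0186; S(2,+0) = 1.1400; S(2,+1) = 1.2758; S(2,+2) = 1.4279
Terminal payoffs V(N, j) = max(K - S_T, 0):
  V(2,-2) = 0.149843; V(2,-1) = 0.041384; V(2,+0) = 0.000000; V(2,+1) = 0.000000; V(2,+2) = 0.000000
Backward induction: V(k, j) = exp(-r*dt) * [p_u * V(k+1, j+1) + p_m * V(k+1, j) + p_d * V(k+1, j-1)]
  V(1,-1) = exp(-r*dt) * [p_u*0.000000 + p_m*0.041384 + p_d*0.149843] = 0.051102
  V(1,+0) = exp(-r*dt) * [p_u*0.000000 + p_m*0.000000 + p_d*0.041384] = 0.006524
  V(1,+1) = exp(-r*dt) * [p_u*0.000000 + p_m*0.000000 + p_d*0.000000] = 0.000000
  V(0,+0) = exp(-r*dt) * [p_u*0.000000 + p_m*0.006524 + p_d*0.051102] = 0.012389


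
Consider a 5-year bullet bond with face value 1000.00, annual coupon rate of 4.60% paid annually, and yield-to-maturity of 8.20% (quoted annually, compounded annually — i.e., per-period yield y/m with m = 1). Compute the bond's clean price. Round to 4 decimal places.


Answer: Price = 857.0169

Derivation:
Coupon per period c = face * coupon_rate / m = 46.000000
Periods per year m = 1; per-period yield y/m = 0.082000
Number of cashflows N = 5
Cashflows (t years, CF_t, discount factor 1/(1+y/m)^(m*t), PV):
  t = 1.0000: CF_t = 46.000000, DF = 0.924214, PV = 42.513863
  t = 2.0000: CF_t = 46.000000, DF = 0.854172, PV = 39.291925
  t = 3.0000: CF_t = 46.000000, DF = 0.789438, PV = 36.314164
  t = 4.0000: CF_t = 46.000000, DF = 0.729610, PV = 33.562074
  t = 5.0000: CF_t = 1046.000000, DF = 0.674316, PV = 705.334912
Price P = sum_t PV_t = 857.016938


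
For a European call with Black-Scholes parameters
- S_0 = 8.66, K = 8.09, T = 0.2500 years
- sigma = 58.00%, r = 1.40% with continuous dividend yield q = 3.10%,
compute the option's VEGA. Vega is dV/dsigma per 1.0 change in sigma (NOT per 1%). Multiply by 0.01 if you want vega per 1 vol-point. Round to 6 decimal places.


Answer: Vega = 1.603552

Derivation:
d1 = 0.3651241086; d2 = 0.0751241086
phi(d1) = 0.3732165964; exp(-qT) = 0.9922799538; exp(-rT) = 0.9965061179
Vega = S * exp(-qT) * phi(d1) * sqrt(T) = 8.6600 * 0.9922799538 * 0.3732165964 * 0.5000000000 = 1.603552


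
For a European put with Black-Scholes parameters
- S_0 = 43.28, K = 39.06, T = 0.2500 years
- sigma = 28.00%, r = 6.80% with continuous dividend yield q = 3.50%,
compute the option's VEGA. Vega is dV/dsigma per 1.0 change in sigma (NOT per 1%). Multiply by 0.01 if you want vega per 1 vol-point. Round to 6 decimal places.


d1 = 0.8617264935; d2 = 0.7217264935
phi(d1) = 0.2752089070; exp(-qT) = 0.9912881698; exp(-rT) = 0.9831436846
Vega = S * exp(-qT) * phi(d1) * sqrt(T) = 43.2800 * 0.9912881698 * 0.2752089070 * 0.5000000000 = 5.903637

Answer: Vega = 5.903637


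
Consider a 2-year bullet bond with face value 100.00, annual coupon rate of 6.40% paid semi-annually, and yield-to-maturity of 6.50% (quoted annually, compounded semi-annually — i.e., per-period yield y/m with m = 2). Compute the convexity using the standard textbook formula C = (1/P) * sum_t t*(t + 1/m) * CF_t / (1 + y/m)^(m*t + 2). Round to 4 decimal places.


Coupon per period c = face * coupon_rate / m = 3.200000
Periods per year m = 2; per-period yield y/m = 0.032500
Number of cashflows N = 4
Cashflows (t years, CF_t, discount factor 1/(1+y/m)^(m*t), PV):
  t = 0.5000: CF_t = 3.200000, DF = 0.968523, PV = 3.099274
  t = 1.0000: CF_t = 3.200000, DF = 0.938037, PV = 3.001718
  t = 1.5000: CF_t = 3.200000, DF = 0.908510, PV = 2.907233
  t = 2.0000: CF_t = 103.200000, DF = 0.879913, PV = 90.807027
Price P = sum_t PV_t = 99.815251
Convexity numerator sum_t t*(t + 1/m) * CF_t / (1+y/m)^(m*t + 2):
  t = 0.5000: term = 1.453616
  t = 1.0000: term = 4.223583
  t = 1.5000: term = 8.181274
  t = 2.0000: term = 425.901667
Convexity = (1/P) * sum = 439.760140 / 99.815251 = 4.405741

Answer: Convexity = 4.4057


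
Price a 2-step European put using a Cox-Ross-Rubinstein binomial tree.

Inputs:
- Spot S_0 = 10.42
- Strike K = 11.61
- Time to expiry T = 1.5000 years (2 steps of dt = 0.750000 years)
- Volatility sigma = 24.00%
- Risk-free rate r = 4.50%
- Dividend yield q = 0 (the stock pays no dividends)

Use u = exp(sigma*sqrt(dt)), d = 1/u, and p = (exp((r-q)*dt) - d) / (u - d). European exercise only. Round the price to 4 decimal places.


dt = T/N = 0.750000
u = exp(sigma*sqrt(dt)) = 1.231024; d = 1/u = 0.812332
p = (exp((r-q)*dt) - d) / (u - d) = 0.530209
Discount per step: exp(-r*dt) = 0.966813
Stock lattice S(k, i) with i counting down-moves:
  k=0: S(0,0) = 10.4200
  k=1: S(1,0) = 12.8273; S(1,1) = 8.4645
  k=2: S(2,0) = 15.7907; S(2,1) = 10.4200; S(2,2) = 6.8760
Terminal payoffs V(N, i) = max(K - S_T, 0):
  V(2,0) = 0.000000; V(2,1) = 1.190000; V(2,2) = 4.734015
Backward induction: V(k, i) = exp(-r*dt) * [p * V(k+1, i) + (1-p) * V(k+1, i+1)].
  V(1,0) = exp(-r*dt) * [p*0.000000 + (1-p)*1.190000] = 0.540499
  V(1,1) = exp(-r*dt) * [p*1.190000 + (1-p)*4.734015] = 2.760201
  V(0,0) = exp(-r*dt) * [p*0.540499 + (1-p)*2.760201] = 1.530751

Answer: Price = V(0,0) = 1.5308


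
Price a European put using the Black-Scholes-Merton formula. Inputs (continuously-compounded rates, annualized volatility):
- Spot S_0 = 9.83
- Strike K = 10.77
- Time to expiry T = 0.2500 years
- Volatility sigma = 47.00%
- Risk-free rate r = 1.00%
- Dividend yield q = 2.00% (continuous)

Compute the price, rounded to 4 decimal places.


Answer: Price = 1.5160

Derivation:
d1 = (ln(S/K) + (r - q + 0.5*sigma^2) * T) / (sigma * sqrt(T)) = -0.28175769
d2 = d1 - sigma * sqrt(T) = -0.51675769
exp(-rT) = 0.99750312; exp(-qT) = 0.99501248
P = K * exp(-rT) * N(-d2) - S_0 * exp(-qT) * N(-d1)
N(-d1) = 0.61093534; N(-d2) = 0.69733734
P = 10.7700 * 0.99750312 * 0.69733734 - 9.8300 * 0.99501248 * 0.61093534 = 1.5160


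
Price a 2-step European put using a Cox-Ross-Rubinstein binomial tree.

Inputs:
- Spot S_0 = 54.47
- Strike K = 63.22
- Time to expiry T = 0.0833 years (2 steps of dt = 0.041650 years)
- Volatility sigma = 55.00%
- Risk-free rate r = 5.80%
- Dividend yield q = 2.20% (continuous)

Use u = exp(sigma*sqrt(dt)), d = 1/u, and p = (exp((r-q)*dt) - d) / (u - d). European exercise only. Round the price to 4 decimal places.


dt = T/N = 0.041650
u = exp(sigma*sqrt(dt)) = 1.118788; d = 1/u = 0.893825
p = (exp((r-q)*dt) - d) / (u - d) = 0.478638
Discount per step: exp(-r*dt) = 0.997587
Stock lattice S(k, i) with i counting down-moves:
  k=0: S(0,0) = 54.4700
  k=1: S(1,0) = 60.9404; S(1,1) = 48.6866
  k=2: S(2,0) = 68.1794; S(2,1) = 54.4700; S(2,2) = 43.5173
Terminal payoffs V(N, i) = max(K - S_T, 0):
  V(2,0) = 0.000000; V(2,1) = 8.750000; V(2,2) = 19.702705
Backward induction: V(k, i) = exp(-r*dt) * [p * V(k+1, i) + (1-p) * V(k+1, i+1)].
  V(1,0) = exp(-r*dt) * [p*0.000000 + (1-p)*8.750000] = 4.550910
  V(1,1) = exp(-r*dt) * [p*8.750000 + (1-p)*19.702705] = 14.425434
  V(0,0) = exp(-r*dt) * [p*4.550910 + (1-p)*14.425434] = 9.675709

Answer: Price = V(0,0) = 9.6757


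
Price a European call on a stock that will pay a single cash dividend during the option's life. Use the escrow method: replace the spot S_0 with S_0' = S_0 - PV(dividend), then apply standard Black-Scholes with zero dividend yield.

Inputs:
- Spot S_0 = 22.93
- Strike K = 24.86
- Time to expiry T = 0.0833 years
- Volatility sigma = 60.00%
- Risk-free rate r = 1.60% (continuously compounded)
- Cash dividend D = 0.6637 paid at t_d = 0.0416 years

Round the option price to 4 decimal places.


Answer: Price = 0.6542

Derivation:
PV(D) = D * exp(-r * t_d) = 0.6637 * 0.99933462 = 0.66325839
S_0' = S_0 - PV(D) = 22.9300 - 0.66325839 = 22.26674161
d1 = (ln(S_0'/K) + (r + sigma^2/2)*T) / (sigma*sqrt(T)) = -0.54188885
d2 = d1 - sigma*sqrt(T) = -0.71505929
exp(-rT) = 0.99866809
N(d1) = 0.29394754; N(d2) = 0.23728621
C = S_0' * N(d1) - K * exp(-rT) * N(d2) = 22.26674161 * 0.29394754 - 24.8600 * 0.99866809 * 0.23728621 = 0.6542


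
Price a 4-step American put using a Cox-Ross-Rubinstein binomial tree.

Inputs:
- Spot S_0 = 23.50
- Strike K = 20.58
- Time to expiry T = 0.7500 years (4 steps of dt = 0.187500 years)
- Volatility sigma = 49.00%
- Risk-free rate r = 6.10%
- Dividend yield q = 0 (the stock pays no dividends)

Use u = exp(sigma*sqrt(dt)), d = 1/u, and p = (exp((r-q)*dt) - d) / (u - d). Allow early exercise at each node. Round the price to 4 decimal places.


dt = T/N = 0.187500
u = exp(sigma*sqrt(dt)) = 1.236366; d = 1/u = 0.808822
p = (exp((r-q)*dt) - d) / (u - d) = 0.474059
Discount per step: exp(-r*dt) = 0.988628
Stock lattice S(k, i) with i counting down-moves:
  k=0: S(0,0) = 23.5000
  k=1: S(1,0) = 29.0546; S(1,1) = 19.0073
  k=2: S(2,0) = 35.9221; S(2,1) = 23.5000; S(2,2) = 15.3735
  k=3: S(3,0) = 44.4129; S(3,1) = 29.0546; S(3,2) = 19.0073; S(3,3) = 12.4345
  k=4: S(4,0) = 54.9105; S(4,1) = 35.9221; S(4,2) = 23.5000; S(4,3) = 15.3735; S(4,4) = 10.0573
Terminal payoffs V(N, i) = max(K - S_T, 0):
  V(4,0) = 0.000000; V(4,1) = 0.000000; V(4,2) = 0.000000; V(4,3) = 5.206458; V(4,4) = 10.522732
Backward induction: V(k, i) = exp(-r*dt) * [p * V(k+1, i) + (1-p) * V(k+1, i+1)]; then take max(V_cont, immediate exercise) for American.
  V(3,0) = exp(-r*dt) * [p*0.000000 + (1-p)*0.000000] = 0.000000; exercise = 0.000000; V(3,0) = max -> 0.000000
  V(3,1) = exp(-r*dt) * [p*0.000000 + (1-p)*0.000000] = 0.000000; exercise = 0.000000; V(3,1) = max -> 0.000000
  V(3,2) = exp(-r*dt) * [p*0.000000 + (1-p)*5.206458] = 2.707148; exercise = 1.572679; V(3,2) = max -> 2.707148
  V(3,3) = exp(-r*dt) * [p*5.206458 + (1-p)*10.522732] = 7.911496; exercise = 8.145539; V(3,3) = max -> 8.145539
  V(2,0) = exp(-r*dt) * [p*0.000000 + (1-p)*0.000000] = 0.000000; exercise = 0.000000; V(2,0) = max -> 0.000000
  V(2,1) = exp(-r*dt) * [p*0.000000 + (1-p)*2.707148] = 1.407607; exercise = 0.000000; V(2,1) = max -> 1.407607
  V(2,2) = exp(-r*dt) * [p*2.707148 + (1-p)*8.145539] = 5.504104; exercise = 5.206458; V(2,2) = max -> 5.504104
  V(1,0) = exp(-r*dt) * [p*0.000000 + (1-p)*1.407607] = 0.731899; exercise = 0.000000; V(1,0) = max -> 0.731899
  V(1,1) = exp(-r*dt) * [p*1.407607 + (1-p)*5.504104] = 3.521612; exercise = 1.572679; V(1,1) = max -> 3.521612
  V(0,0) = exp(-r*dt) * [p*0.731899 + (1-p)*3.521612] = 2.174114; exercise = 0.000000; V(0,0) = max -> 2.174114

Answer: Price = V(0,0) = 2.1741


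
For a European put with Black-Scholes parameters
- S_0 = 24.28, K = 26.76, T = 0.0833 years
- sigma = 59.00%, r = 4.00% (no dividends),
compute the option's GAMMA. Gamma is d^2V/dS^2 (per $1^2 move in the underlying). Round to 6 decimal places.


d1 = -0.4664253935; d2 = -0.6367096558
phi(d1) = 0.3578237053; exp(-qT) = 1.0000000000; exp(-rT) = 0.9966735450
Gamma = exp(-qT) * phi(d1) / (S * sigma * sqrt(T)) = 1.0000000000 * 0.3578237053 / (24.2800 * 0.5900 * 0.2886173938) = 0.086546

Answer: Gamma = 0.086546


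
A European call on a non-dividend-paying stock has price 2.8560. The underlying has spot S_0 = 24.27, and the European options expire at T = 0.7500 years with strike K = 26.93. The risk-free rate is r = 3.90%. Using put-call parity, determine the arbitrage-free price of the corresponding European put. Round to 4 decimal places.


Put-call parity: C - P = S_0 * exp(-qT) - K * exp(-rT).
S_0 * exp(-qT) = 24.2700 * 1.00000000 = 24.27000000
K * exp(-rT) = 26.9300 * 0.97117364 = 26.15370614
P = C - S*exp(-qT) + K*exp(-rT)
P = 2.8560 - 24.27000000 + 26.15370614 = 4.7397

Answer: Put price = 4.7397


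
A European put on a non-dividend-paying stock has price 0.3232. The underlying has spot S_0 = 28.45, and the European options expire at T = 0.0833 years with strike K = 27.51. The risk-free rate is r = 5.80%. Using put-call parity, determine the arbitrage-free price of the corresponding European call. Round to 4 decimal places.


Put-call parity: C - P = S_0 * exp(-qT) - K * exp(-rT).
S_0 * exp(-qT) = 28.4500 * 1.00000000 = 28.45000000
K * exp(-rT) = 27.5100 * 0.99518025 = 27.37740874
C = P + S*exp(-qT) - K*exp(-rT)
C = 0.3232 + 28.45000000 - 27.37740874 = 1.3958

Answer: Call price = 1.3958


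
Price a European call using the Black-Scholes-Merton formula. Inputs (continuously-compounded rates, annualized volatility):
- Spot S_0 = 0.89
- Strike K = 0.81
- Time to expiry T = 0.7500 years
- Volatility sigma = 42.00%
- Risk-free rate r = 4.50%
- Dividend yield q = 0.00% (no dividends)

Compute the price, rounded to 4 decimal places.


Answer: Price = 0.1815

Derivation:
d1 = (ln(S/K) + (r - q + 0.5*sigma^2) * T) / (sigma * sqrt(T)) = 0.53360146
d2 = d1 - sigma * sqrt(T) = 0.16987079
exp(-rT) = 0.96681318; exp(-qT) = 1.00000000
C = S_0 * exp(-qT) * N(d1) - K * exp(-rT) * N(d2)
N(d1) = 0.70319135; N(d2) = 0.56744412
C = 0.8900 * 1.00000000 * 0.70319135 - 0.8100 * 0.96681318 * 0.56744412 = 0.1815


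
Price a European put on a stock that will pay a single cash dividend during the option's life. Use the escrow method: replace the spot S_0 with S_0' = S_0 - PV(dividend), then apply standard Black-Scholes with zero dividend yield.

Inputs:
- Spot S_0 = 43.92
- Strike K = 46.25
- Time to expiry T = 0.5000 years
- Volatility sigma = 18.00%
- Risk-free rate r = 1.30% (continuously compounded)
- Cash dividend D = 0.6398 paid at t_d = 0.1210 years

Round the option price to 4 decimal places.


Answer: Price = 3.8438

Derivation:
PV(D) = D * exp(-r * t_d) = 0.6398 * 0.99842824 = 0.63879439
S_0' = S_0 - PV(D) = 43.9200 - 0.63879439 = 43.28120561
d1 = (ln(S_0'/K) + (r + sigma^2/2)*T) / (sigma*sqrt(T)) = -0.40653120
d2 = d1 - sigma*sqrt(T) = -0.53381042
exp(-rT) = 0.99352108
N(-d1) = 0.65782383; N(-d2) = 0.70326365
P = K * exp(-rT) * N(-d2) - S_0' * N(-d1) = 46.2500 * 0.99352108 * 0.70326365 - 43.28120561 * 0.65782383 = 3.8438


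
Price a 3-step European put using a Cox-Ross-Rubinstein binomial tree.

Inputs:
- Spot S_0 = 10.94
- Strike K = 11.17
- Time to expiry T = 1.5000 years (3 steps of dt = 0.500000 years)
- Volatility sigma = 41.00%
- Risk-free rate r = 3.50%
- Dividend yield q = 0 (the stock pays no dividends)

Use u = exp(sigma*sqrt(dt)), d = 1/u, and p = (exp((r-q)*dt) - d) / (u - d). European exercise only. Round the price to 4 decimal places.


dt = T/N = 0.500000
u = exp(sigma*sqrt(dt)) = 1.336312; d = 1/u = 0.748328
p = (exp((r-q)*dt) - d) / (u - d) = 0.458050
Discount per step: exp(-r*dt) = 0.982652
Stock lattice S(k, i) with i counting down-moves:
  k=0: S(0,0) = 10.9400
  k=1: S(1,0) = 14.6193; S(1,1) = 8.1867
  k=2: S(2,0) = 19.5359; S(2,1) = 10.9400; S(2,2) = 6.1263
  k=3: S(3,0) = 26.1061; S(3,1) = 14.6193; S(3,2) = 8.1867; S(3,3) = 4.5845
Terminal payoffs V(N, i) = max(K - S_T, 0):
  V(3,0) = 0.000000; V(3,1) = 0.000000; V(3,2) = 2.983291; V(3,3) = 6.585484
Backward induction: V(k, i) = exp(-r*dt) * [p * V(k+1, i) + (1-p) * V(k+1, i+1)].
  V(2,0) = exp(-r*dt) * [p*0.000000 + (1-p)*0.000000] = 0.000000
  V(2,1) = exp(-r*dt) * [p*0.000000 + (1-p)*2.983291] = 1.588748
  V(2,2) = exp(-r*dt) * [p*2.983291 + (1-p)*6.585484] = 4.849881
  V(1,0) = exp(-r*dt) * [p*0.000000 + (1-p)*1.588748] = 0.846086
  V(1,1) = exp(-r*dt) * [p*1.588748 + (1-p)*4.849881] = 3.297899
  V(0,0) = exp(-r*dt) * [p*0.846086 + (1-p)*3.297899] = 2.137118

Answer: Price = V(0,0) = 2.1371


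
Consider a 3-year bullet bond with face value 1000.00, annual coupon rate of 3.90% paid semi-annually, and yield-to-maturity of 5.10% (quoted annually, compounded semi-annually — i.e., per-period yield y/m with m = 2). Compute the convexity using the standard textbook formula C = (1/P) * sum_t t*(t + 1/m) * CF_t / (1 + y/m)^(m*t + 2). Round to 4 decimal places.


Answer: Convexity = 9.3538

Derivation:
Coupon per period c = face * coupon_rate / m = 19.500000
Periods per year m = 2; per-period yield y/m = 0.025500
Number of cashflows N = 6
Cashflows (t years, CF_t, discount factor 1/(1+y/m)^(m*t), PV):
  t = 0.5000: CF_t = 19.500000, DF = 0.975134, PV = 19.015115
  t = 1.0000: CF_t = 19.500000, DF = 0.950886, PV = 18.542286
  t = 1.5000: CF_t = 19.500000, DF = 0.927242, PV = 18.081215
  t = 2.0000: CF_t = 19.500000, DF = 0.904185, PV = 17.631609
  t = 2.5000: CF_t = 19.500000, DF = 0.881702, PV = 17.193183
  t = 3.0000: CF_t = 1019.500000, DF = 0.859777, PV = 876.543032
Price P = sum_t PV_t = 967.006441
Convexity numerator sum_t t*(t + 1/m) * CF_t / (1+y/m)^(m*t + 2):
  t = 0.5000: term = 9.040608
  t = 1.0000: term = 26.447414
  t = 1.5000: term = 51.579549
  t = 2.0000: term = 83.828294
  t = 2.5000: term = 122.615740
  t = 3.0000: term = 8751.675607
Convexity = (1/P) * sum = 9045.187211 / 967.006441 = 9.353802


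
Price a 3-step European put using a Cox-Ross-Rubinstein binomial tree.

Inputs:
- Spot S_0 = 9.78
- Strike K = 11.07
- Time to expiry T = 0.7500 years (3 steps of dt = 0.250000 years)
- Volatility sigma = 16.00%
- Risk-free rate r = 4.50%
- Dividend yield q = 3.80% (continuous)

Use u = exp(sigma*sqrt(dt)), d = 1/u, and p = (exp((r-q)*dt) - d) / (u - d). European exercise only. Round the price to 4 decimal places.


Answer: Price = V(0,0) = 1.3533

Derivation:
dt = T/N = 0.250000
u = exp(sigma*sqrt(dt)) = 1.083287; d = 1/u = 0.923116
p = (exp((r-q)*dt) - d) / (u - d) = 0.490946
Discount per step: exp(-r*dt) = 0.988813
Stock lattice S(k, i) with i counting down-moves:
  k=0: S(0,0) = 9.7800
  k=1: S(1,0) = 10.5945; S(1,1) = 9.0281
  k=2: S(2,0) = 11.4769; S(2,1) = 9.7800; S(2,2) = 8.3340
  k=3: S(3,0) = 12.4328; S(3,1) = 10.5945; S(3,2) = 9.0281; S(3,3) = 7.6932
Terminal payoffs V(N, i) = max(K - S_T, 0):
  V(3,0) = 0.000000; V(3,1) = 0.475452; V(3,2) = 2.041922; V(3,3) = 3.376780
Backward induction: V(k, i) = exp(-r*dt) * [p * V(k+1, i) + (1-p) * V(k+1, i+1)].
  V(2,0) = exp(-r*dt) * [p*0.000000 + (1-p)*0.475452] = 0.239323
  V(2,1) = exp(-r*dt) * [p*0.475452 + (1-p)*2.041922] = 1.258630
  V(2,2) = exp(-r*dt) * [p*2.041922 + (1-p)*3.376780] = 2.690992
  V(1,0) = exp(-r*dt) * [p*0.239323 + (1-p)*1.258630] = 0.749724
  V(1,1) = exp(-r*dt) * [p*1.258630 + (1-p)*2.690992] = 1.965543
  V(0,0) = exp(-r*dt) * [p*0.749724 + (1-p)*1.965543] = 1.353330


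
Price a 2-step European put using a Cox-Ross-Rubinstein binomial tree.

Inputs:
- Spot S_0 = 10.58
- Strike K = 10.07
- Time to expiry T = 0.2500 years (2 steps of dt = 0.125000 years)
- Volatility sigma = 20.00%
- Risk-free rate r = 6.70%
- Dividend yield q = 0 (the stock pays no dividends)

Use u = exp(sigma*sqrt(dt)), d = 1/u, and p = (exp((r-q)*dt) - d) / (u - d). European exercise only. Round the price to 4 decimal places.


dt = T/N = 0.125000
u = exp(sigma*sqrt(dt)) = 1.073271; d = 1/u = 0.931731
p = (exp((r-q)*dt) - d) / (u - d) = 0.541749
Discount per step: exp(-r*dt) = 0.991660
Stock lattice S(k, i) with i counting down-moves:
  k=0: S(0,0) = 10.5800
  k=1: S(1,0) = 11.3552; S(1,1) = 9.8577
  k=2: S(2,0) = 12.1872; S(2,1) = 10.5800; S(2,2) = 9.1847
Terminal payoffs V(N, i) = max(K - S_T, 0):
  V(2,0) = 0.000000; V(2,1) = 0.000000; V(2,2) = 0.885254
Backward induction: V(k, i) = exp(-r*dt) * [p * V(k+1, i) + (1-p) * V(k+1, i+1)].
  V(1,0) = exp(-r*dt) * [p*0.000000 + (1-p)*0.000000] = 0.000000
  V(1,1) = exp(-r*dt) * [p*0.000000 + (1-p)*0.885254] = 0.402285
  V(0,0) = exp(-r*dt) * [p*0.000000 + (1-p)*0.402285] = 0.182810

Answer: Price = V(0,0) = 0.1828


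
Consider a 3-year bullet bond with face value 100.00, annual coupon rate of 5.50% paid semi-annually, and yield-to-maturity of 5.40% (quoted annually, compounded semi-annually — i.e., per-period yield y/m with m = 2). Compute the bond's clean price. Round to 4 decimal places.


Answer: Price = 100.2736

Derivation:
Coupon per period c = face * coupon_rate / m = 2.750000
Periods per year m = 2; per-period yield y/m = 0.027000
Number of cashflows N = 6
Cashflows (t years, CF_t, discount factor 1/(1+y/m)^(m*t), PV):
  t = 0.5000: CF_t = 2.750000, DF = 0.973710, PV = 2.677702
  t = 1.0000: CF_t = 2.750000, DF = 0.948111, PV = 2.607305
  t = 1.5000: CF_t = 2.750000, DF = 0.923185, PV = 2.538758
  t = 2.0000: CF_t = 2.750000, DF = 0.898914, PV = 2.472014
  t = 2.5000: CF_t = 2.750000, DF = 0.875282, PV = 2.407024
  t = 3.0000: CF_t = 102.750000, DF = 0.852270, PV = 87.570770
Price P = sum_t PV_t = 100.273574


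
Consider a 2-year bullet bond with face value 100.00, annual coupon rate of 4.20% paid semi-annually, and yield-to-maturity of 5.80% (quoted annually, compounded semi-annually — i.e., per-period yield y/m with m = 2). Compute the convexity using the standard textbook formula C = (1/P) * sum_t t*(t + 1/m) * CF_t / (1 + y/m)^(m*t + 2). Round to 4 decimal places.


Coupon per period c = face * coupon_rate / m = 2.100000
Periods per year m = 2; per-period yield y/m = 0.029000
Number of cashflows N = 4
Cashflows (t years, CF_t, discount factor 1/(1+y/m)^(m*t), PV):
  t = 0.5000: CF_t = 2.100000, DF = 0.971817, PV = 2.040816
  t = 1.0000: CF_t = 2.100000, DF = 0.944429, PV = 1.983301
  t = 1.5000: CF_t = 2.100000, DF = 0.917812, PV = 1.927406
  t = 2.0000: CF_t = 102.100000, DF = 0.891946, PV = 91.067674
Price P = sum_t PV_t = 97.019197
Convexity numerator sum_t t*(t + 1/m) * CF_t / (1+y/m)^(m*t + 2):
  t = 0.5000: term = 0.963703
  t = 1.0000: term = 2.809630
  t = 1.5000: term = 5.460893
  t = 2.0000: term = 430.034697
Convexity = (1/P) * sum = 439.268923 / 97.019197 = 4.527650

Answer: Convexity = 4.5276


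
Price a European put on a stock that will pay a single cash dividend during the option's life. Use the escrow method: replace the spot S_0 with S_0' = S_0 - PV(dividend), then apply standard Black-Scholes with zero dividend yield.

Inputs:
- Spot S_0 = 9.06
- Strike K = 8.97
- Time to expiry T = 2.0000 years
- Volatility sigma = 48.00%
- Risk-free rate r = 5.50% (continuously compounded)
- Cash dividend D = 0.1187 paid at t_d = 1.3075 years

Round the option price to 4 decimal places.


PV(D) = D * exp(-r * t_d) = 0.1187 * 0.93061232 = 0.11046368
S_0' = S_0 - PV(D) = 9.0600 - 0.11046368 = 8.94953632
d1 = (ln(S_0'/K) + (r + sigma^2/2)*T) / (sigma*sqrt(T)) = 0.49809198
d2 = d1 - sigma*sqrt(T) = -0.18073053
exp(-rT) = 0.89583414
N(-d1) = 0.30920961; N(-d2) = 0.57171045
P = K * exp(-rT) * N(-d2) - S_0' * N(-d1) = 8.9700 * 0.89583414 * 0.57171045 - 8.94953632 * 0.30920961 = 1.8268

Answer: Price = 1.8268


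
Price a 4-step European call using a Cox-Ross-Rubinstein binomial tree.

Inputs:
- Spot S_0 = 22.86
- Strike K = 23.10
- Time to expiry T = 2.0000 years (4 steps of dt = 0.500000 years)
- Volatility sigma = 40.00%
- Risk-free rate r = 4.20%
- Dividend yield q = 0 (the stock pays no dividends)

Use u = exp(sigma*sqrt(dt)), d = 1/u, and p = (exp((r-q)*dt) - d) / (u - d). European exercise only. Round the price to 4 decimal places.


dt = T/N = 0.500000
u = exp(sigma*sqrt(dt)) = 1.326896; d = 1/u = 0.753638
p = (exp((r-q)*dt) - d) / (u - d) = 0.466777
Discount per step: exp(-r*dt) = 0.979219
Stock lattice S(k, i) with i counting down-moves:
  k=0: S(0,0) = 22.8600
  k=1: S(1,0) = 30.3329; S(1,1) = 17.2282
  k=2: S(2,0) = 40.2486; S(2,1) = 22.8600; S(2,2) = 12.9838
  k=3: S(3,0) = 53.4057; S(3,1) = 30.3329; S(3,2) = 17.2282; S(3,3) = 9.7851
  k=4: S(4,0) = 70.8638; S(4,1) = 40.2486; S(4,2) = 22.8600; S(4,3) = 12.9838; S(4,4) = 7.3744
Terminal payoffs V(N, i) = max(S_T - K, 0):
  V(4,0) = 47.763785; V(4,1) = 17.148554; V(4,2) = 0.000000; V(4,3) = 0.000000; V(4,4) = 0.000000
Backward induction: V(k, i) = exp(-r*dt) * [p * V(k+1, i) + (1-p) * V(k+1, i+1)].
  V(3,0) = exp(-r*dt) * [p*47.763785 + (1-p)*17.148554] = 30.785705
  V(3,1) = exp(-r*dt) * [p*17.148554 + (1-p)*0.000000] = 7.838209
  V(3,2) = exp(-r*dt) * [p*0.000000 + (1-p)*0.000000] = 0.000000
  V(3,3) = exp(-r*dt) * [p*0.000000 + (1-p)*0.000000] = 0.000000
  V(2,0) = exp(-r*dt) * [p*30.785705 + (1-p)*7.838209] = 18.164094
  V(2,1) = exp(-r*dt) * [p*7.838209 + (1-p)*0.000000] = 3.582664
  V(2,2) = exp(-r*dt) * [p*0.000000 + (1-p)*0.000000] = 0.000000
  V(1,0) = exp(-r*dt) * [p*18.164094 + (1-p)*3.582664] = 10.173048
  V(1,1) = exp(-r*dt) * [p*3.582664 + (1-p)*0.000000] = 1.637553
  V(0,0) = exp(-r*dt) * [p*10.173048 + (1-p)*1.637553] = 5.504901

Answer: Price = V(0,0) = 5.5049
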